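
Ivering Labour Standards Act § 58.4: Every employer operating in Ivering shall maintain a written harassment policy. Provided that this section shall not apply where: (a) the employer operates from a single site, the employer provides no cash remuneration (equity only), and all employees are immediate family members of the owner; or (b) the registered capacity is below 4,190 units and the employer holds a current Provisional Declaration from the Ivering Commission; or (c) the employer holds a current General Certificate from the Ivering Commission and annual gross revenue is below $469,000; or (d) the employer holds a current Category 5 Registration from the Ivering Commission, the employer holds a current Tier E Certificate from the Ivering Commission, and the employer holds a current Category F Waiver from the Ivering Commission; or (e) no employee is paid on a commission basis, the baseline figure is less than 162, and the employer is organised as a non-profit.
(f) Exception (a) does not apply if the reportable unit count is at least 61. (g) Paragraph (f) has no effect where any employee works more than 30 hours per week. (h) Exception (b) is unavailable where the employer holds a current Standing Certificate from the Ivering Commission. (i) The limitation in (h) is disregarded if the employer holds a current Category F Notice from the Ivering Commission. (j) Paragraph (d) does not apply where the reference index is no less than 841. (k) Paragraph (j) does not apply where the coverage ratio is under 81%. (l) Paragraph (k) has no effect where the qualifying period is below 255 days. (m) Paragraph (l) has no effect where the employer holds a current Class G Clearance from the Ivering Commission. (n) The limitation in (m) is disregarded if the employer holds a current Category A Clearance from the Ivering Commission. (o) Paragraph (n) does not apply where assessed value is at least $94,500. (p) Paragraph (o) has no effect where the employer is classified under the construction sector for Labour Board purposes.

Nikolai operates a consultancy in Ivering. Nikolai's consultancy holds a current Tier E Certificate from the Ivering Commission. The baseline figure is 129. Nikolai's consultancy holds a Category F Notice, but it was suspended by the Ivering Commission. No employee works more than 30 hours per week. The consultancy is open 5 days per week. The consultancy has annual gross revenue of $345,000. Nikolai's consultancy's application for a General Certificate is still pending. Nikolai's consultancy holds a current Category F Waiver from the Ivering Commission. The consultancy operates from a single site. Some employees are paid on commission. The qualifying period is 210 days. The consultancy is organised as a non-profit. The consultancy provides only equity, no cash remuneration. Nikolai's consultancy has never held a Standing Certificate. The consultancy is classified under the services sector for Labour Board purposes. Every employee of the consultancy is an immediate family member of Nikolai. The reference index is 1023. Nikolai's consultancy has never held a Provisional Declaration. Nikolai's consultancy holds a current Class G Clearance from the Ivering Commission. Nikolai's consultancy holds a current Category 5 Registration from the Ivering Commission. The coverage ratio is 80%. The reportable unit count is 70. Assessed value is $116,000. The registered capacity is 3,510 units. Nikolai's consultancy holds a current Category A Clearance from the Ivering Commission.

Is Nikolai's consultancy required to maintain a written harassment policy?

No — exception (d) applies; Nikolai's consultancy is not required to maintain a written harassment policy.

Exception (a) is satisfied on its face — the employer operates from a single site; remuneration is equity-only; every employee is an immediate family member. Turning to paragraphs (f)–(g): (f) is engaged — the reportable unit count is 70, meeting the 61 threshold. (g), which would lift (f), does not operate here — no employee exceeds 30 hours/week. Exception (a) does not apply.
Exception (b) fails — there is no Provisional Declaration in force.
Exception (c) fails — no current General Certificate is held.
Exception (d) is satisfied on its face — a current Category 5 Registration is held; a current Tier E Certificate is held; a current Category F Waiver is held. Under paragraphs (j)–(p): (j) would limit (d) — the reference index is 1,023, meeting the 841 threshold — but (k) sets (j) aside: (k) operates against (j): the coverage ratio is 80%, under the 81% limit. (l) would limit (k) — the qualifying period is 210 days, below the 255 days limit — but (m) sets (l) aside: (m) operates against (l): a current Class G Clearance is held. (n) would limit (m) — a current Category A Clearance is held — but (o) sets (n) aside: (o) operates against (n): assessed value is $116,000, meeting the $94,500 threshold. (p) is not engaged (the consultancy is classified under the services sector), so (o) stands. So (d) applies.
Exception (e) fails — some employees are paid on commission.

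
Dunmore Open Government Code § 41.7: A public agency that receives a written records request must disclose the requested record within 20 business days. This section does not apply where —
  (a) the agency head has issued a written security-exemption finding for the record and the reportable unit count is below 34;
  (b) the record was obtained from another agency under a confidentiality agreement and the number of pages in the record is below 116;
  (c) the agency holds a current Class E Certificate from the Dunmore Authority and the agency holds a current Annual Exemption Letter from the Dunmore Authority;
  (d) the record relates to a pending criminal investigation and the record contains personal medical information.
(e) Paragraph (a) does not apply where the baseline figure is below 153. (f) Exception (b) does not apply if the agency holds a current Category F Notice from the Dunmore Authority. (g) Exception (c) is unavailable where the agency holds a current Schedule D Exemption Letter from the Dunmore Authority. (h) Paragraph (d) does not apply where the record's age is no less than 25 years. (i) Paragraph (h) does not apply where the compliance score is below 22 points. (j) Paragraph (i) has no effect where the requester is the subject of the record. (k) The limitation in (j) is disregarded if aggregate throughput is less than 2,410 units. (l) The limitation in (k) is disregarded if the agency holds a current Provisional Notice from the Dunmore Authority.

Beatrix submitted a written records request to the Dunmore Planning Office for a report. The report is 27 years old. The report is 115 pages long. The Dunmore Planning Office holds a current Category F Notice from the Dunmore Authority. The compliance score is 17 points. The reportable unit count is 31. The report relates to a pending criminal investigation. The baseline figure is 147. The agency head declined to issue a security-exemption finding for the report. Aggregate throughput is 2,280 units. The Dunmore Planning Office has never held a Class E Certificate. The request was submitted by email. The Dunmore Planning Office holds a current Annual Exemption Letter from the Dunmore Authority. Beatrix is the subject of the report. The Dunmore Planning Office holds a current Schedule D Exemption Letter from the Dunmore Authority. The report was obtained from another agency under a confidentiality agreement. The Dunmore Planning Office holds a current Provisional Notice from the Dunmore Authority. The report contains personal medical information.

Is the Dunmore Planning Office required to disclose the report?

Exception (a) fails — the agency head declined to issue a security-exemption finding.
Exception (b): the report was obtained under a confidentiality agreement; the number of pages in the record is 115, below the 116 limit — every condition holds. Turning to paragraph (f): (f) operates against (b): a current Category F Notice is held. So (b) is unavailable.
Exception (c) does not apply: no current Class E Certificate is held.
Exception (d) is satisfied on its face — the report relates to a pending investigation; the report contains personal medical information. But applying paragraphs (h)–(l): (h) operates against (d): the record's age is 27 years, meeting the 25 years threshold. (i) would limit (h) — the compliance score is 17 points, below the 22 points limit — but (j) sets (i) aside: (j) applies — Beatrix is the subject of the report. (k) is engaged (aggregate throughput is 2,280 units, less than the 2,410 units limit), but is set aside by (l): (l) is triggered — a current Provisional Notice is held. Exception (d) does not apply.
No exception is made out. the Dunmore Planning Office falls within the general rule.

Yes — the Dunmore Planning Office must disclose the report.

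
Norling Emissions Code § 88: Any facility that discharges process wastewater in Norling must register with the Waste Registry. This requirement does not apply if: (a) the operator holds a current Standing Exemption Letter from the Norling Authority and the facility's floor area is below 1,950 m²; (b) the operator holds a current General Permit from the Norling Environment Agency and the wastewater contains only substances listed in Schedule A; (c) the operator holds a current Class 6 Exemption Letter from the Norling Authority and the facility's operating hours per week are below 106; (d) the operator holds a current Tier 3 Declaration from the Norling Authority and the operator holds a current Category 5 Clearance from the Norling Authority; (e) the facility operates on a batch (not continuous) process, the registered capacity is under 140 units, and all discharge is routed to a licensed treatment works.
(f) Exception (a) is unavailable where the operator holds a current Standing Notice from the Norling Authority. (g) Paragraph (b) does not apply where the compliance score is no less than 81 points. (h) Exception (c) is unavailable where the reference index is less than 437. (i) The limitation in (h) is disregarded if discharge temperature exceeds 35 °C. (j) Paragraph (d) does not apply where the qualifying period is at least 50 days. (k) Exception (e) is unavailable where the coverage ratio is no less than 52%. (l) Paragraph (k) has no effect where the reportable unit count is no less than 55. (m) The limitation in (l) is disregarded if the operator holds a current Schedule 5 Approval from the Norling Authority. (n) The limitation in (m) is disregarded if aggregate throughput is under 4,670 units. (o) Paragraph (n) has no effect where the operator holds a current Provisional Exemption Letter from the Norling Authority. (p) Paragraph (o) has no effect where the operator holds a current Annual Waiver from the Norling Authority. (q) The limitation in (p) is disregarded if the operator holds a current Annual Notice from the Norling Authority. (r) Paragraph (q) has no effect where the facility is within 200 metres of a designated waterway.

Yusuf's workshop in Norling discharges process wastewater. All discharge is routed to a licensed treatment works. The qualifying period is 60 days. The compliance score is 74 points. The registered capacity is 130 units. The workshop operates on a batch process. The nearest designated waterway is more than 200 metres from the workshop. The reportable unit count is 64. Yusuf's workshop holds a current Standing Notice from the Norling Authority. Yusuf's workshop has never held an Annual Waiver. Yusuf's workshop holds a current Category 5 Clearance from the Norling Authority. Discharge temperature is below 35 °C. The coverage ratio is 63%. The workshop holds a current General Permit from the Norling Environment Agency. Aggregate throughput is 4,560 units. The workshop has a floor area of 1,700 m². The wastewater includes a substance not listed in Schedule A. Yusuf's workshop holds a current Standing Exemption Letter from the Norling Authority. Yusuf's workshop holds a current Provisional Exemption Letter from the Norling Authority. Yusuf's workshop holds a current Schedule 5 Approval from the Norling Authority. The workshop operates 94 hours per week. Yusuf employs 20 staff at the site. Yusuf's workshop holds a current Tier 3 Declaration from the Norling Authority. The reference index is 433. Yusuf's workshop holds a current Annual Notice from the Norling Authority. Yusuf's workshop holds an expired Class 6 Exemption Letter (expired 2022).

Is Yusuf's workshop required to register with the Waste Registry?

Exception (a)'s conditions are all satisfied: a current Standing Exemption Letter is held; the facility's floor area is 1,700 m², below the 1,950 m² limit. Turning to paragraph (f): (f) applies — a current Standing Notice is held. (a) is therefore removed.
Exception (b) does not apply: the wastewater includes a non-Schedule-A substance.
Exception (c) requires that the operator holds a current Class 6 Exemption Letter from the Norling Authority; but there is no Class 6 Exemption Letter in force, so (c) is unavailable.
Exception (d): a current Tier 3 Declaration is held; a current Category 5 Clearance is held — every condition holds. However, paragraph (j) must be considered: (j) operates against (d): the qualifying period is 60 days, meeting the 50 days threshold. So (d) is unavailable.
Exception (e): the facility operates on a batch process; the registered capacity is 130 units, under the 140 units limit; discharge is routed to a licensed treatment works — every condition holds. However, paragraphs (k)–(r) must be considered: (k) operates against (e): the coverage ratio is 63%, meeting the 52% threshold. (l) applies (the reportable unit count is 64, meeting the 55 threshold), but is overridden by (m): (m) operates against (l): a current Schedule 5 Approval is held. (n) operates (aggregate throughput is 4,560 units, under the 4,670 units limit), but is itself disapplied by (o): (o) applies — a current Provisional Exemption Letter is held. (p) does not operate here (there is no Annual Waiver in force), so (o) stands. So (e) is unavailable.
None of the exceptions is available; § 88 applies in full.

Yes — Yusuf's workshop must register with the Waste Registry.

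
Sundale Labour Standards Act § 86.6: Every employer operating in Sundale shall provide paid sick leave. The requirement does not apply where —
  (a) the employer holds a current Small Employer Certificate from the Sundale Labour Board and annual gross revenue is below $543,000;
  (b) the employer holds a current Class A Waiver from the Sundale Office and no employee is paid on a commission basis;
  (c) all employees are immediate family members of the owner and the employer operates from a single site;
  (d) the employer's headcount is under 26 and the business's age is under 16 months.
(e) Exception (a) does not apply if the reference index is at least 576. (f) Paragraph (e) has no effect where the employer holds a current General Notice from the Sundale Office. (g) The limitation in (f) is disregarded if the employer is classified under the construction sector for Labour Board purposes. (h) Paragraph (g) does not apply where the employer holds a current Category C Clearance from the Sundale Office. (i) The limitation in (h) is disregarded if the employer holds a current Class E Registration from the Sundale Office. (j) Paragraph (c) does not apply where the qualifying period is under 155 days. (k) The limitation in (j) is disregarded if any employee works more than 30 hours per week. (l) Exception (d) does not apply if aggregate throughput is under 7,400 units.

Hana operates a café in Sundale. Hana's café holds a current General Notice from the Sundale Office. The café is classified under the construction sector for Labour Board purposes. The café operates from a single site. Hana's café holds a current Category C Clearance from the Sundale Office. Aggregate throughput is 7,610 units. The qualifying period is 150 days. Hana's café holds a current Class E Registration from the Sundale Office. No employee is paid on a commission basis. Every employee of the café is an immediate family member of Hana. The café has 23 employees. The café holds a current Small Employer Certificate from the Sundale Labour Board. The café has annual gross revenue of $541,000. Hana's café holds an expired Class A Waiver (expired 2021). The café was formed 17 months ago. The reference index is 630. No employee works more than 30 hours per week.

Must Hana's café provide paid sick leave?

All of (a)'s requirements are met (a current Small Employer Certificate is held; annual gross revenue is $541,000, below the $543,000 limit). But applying paragraphs (e)–(i): (e) applies — the reference index is 630, meeting the 576 threshold. (f) operates (a current General Notice is held), but is itself disapplied by (g): (g) operates against (f): the café is classified under the construction sector. (h) would limit (g) — a current Category C Clearance is held — but (i) sets (h) aside: (i) operates against (h): a current Class E Registration is held. So (a) is unavailable.
Exception (b) fails — the Class A Waiver is not current.
Exception (c)'s conditions are all satisfied: every employee is an immediate family member; the employer operates from a single site. But applying paragraphs (j)–(k): (j) operates — the qualifying period is 150 days, under the 155 days limit. (k) is inapplicable (no employee exceeds 30 hours/week), so (j) stands. Exception (c) does not apply.
Exception (d) does not apply: the business's age is 17 months, not under 16 months.
No exception applies. The general rule governs.

Yes — Hana's café must provide paid sick leave.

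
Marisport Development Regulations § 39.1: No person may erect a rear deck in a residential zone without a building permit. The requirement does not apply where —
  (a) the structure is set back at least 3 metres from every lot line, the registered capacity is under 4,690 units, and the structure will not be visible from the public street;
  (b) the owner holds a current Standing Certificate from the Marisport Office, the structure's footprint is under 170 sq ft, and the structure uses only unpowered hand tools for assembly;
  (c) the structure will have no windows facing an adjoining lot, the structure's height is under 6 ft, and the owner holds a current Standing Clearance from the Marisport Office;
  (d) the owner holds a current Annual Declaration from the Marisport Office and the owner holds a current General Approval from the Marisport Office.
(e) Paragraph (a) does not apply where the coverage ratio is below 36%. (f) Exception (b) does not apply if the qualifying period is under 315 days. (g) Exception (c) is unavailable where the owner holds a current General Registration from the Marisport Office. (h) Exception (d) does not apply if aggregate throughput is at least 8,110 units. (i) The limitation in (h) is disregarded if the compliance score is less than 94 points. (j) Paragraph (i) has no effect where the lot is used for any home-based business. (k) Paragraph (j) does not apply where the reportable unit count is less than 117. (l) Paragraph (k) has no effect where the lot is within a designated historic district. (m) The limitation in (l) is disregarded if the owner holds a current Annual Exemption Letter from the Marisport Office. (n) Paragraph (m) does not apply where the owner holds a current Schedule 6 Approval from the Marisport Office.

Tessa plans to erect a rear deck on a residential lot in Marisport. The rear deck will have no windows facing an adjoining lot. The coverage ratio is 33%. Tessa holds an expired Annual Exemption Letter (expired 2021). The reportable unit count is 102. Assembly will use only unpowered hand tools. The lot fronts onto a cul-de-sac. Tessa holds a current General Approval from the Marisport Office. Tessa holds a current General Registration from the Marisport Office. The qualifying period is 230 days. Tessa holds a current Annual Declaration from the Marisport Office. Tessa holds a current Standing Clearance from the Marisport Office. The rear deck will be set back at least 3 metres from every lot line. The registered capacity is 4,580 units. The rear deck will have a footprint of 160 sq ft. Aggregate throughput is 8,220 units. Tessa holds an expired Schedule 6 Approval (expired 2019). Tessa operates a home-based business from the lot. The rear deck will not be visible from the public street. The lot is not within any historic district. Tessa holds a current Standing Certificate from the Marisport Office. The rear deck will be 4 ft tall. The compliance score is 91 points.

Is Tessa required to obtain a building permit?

Exception (a) is satisfied on its face — the setback is at least 3 m on every side; the registered capacity is 4,580 units, under the 4,690 units limit; the structure will not be visible from the street. But applying paragraph (e): (e) operates against (a): the coverage ratio is 33%, below the 36% limit. So (a) is unavailable.
Exception (b): a current Standing Certificate is held; the structure's footprint is 160 sq ft, under the 170 sq ft limit; assembly uses only hand tools — every condition holds. But applying paragraph (f): (f) is engaged — the qualifying period is 230 days, under the 315 days limit. Exception (b) does not apply.
All of (c)'s requirements are met (no windows face an adjoining lot; the structure's height is 4 ft, under the 6 ft limit; a current Standing Clearance is held). But: (g) operates against (c): a current General Registration is held. (c) is therefore removed.
Exception (d)'s conditions are all satisfied: a current Annual Declaration is held; a current General Approval is held. Applying paragraphs (h)–(n): (h) would limit (d) — aggregate throughput is 8,220 units, meeting the 8,110 units threshold — but (i) sets (h) aside: (i) is triggered — the compliance score is 91 points, less than the 94 points limit. (j) would limit (i) — a home-based business operates on the lot — but (k) sets (j) aside: (k) applies — the reportable unit count is 102, less than the 117 limit. (l), which would lift (k), is not engaged — the lot is not in a historic district. So (d) applies.

No — exception (d) applies; Tessa does not need a building permit.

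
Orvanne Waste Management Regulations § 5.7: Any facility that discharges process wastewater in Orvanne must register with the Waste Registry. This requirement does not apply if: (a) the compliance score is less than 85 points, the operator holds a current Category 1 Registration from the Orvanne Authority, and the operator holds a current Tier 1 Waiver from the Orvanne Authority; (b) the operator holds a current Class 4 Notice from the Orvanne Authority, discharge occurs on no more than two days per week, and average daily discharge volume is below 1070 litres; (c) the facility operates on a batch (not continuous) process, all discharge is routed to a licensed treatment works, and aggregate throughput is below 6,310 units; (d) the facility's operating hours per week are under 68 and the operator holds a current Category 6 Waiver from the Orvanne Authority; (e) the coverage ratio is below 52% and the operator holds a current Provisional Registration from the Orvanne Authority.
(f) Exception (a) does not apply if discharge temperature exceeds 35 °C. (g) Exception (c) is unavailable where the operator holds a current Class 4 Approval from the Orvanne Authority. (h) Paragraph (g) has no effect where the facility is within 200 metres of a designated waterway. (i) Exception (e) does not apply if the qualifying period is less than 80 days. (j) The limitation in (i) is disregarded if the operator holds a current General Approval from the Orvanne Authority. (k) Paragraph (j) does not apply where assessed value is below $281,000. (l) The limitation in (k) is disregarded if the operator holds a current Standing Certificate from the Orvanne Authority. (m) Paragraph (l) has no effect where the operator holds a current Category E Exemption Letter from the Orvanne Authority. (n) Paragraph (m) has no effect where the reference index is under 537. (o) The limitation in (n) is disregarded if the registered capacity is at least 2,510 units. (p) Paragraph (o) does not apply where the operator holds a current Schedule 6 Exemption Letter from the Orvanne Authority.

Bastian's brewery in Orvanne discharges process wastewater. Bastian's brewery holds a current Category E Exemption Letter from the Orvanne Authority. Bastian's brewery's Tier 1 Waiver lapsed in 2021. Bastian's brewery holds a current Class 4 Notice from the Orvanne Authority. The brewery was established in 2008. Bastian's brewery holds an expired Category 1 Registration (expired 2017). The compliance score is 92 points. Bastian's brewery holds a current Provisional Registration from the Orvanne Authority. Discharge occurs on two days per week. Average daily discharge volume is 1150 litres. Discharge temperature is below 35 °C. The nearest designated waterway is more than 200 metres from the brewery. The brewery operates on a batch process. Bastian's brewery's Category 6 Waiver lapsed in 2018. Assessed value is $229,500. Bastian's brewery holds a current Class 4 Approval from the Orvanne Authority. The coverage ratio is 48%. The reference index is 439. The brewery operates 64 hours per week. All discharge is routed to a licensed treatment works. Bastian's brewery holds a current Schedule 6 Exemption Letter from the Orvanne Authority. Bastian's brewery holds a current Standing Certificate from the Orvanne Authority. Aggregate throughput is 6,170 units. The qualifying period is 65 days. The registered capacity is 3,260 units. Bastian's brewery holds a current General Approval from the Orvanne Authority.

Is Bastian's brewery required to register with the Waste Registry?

Exception (a) fails — the compliance score is 92 points, not less than 85 points.
Exception (b) does not apply: average daily discharge volume is 1150 litres, not below 1070 litres.
All of (c)'s requirements are met (the facility operates on a batch process; discharge is routed to a licensed treatment works; aggregate throughput is 6,170 units, below the 6,310 units limit). Turning to paragraphs (g)–(h): (g) applies — a current Class 4 Approval is held. (h) is not engaged (the brewery is more than 200 m from any designated waterway), so (g) stands. So (c) is unavailable.
Exception (d) does not apply: no current Category 6 Waiver is held.
All of (e)'s requirements are met (the coverage ratio is 48%, below the 52% limit; a current Provisional Registration is held). Applying paragraphs (i)–(p): (i) is engaged (the qualifying period is 65 days, less than the 80 days limit), but is overridden by (j): (j) is engaged — a current General Approval is held. (k) operates (assessed value is $229,500, below the $281,000 limit), but is displaced by (l): (l) operates against (k): a current Standing Certificate is held. (m) would limit (l) — a current Category E Exemption Letter is held — but (n) sets (m) aside: (n) operates — the reference index is 439, under the 537 limit. (o) would limit (n) — the registered capacity is 3,260 units, meeting the 2,510 units threshold — but (p) sets (o) aside: (p) operates against (o): a current Schedule 6 Exemption Letter is held. Exception (e) stands.

No — exception (e) applies; Bastian's brewery is not required to register with the Waste Registry.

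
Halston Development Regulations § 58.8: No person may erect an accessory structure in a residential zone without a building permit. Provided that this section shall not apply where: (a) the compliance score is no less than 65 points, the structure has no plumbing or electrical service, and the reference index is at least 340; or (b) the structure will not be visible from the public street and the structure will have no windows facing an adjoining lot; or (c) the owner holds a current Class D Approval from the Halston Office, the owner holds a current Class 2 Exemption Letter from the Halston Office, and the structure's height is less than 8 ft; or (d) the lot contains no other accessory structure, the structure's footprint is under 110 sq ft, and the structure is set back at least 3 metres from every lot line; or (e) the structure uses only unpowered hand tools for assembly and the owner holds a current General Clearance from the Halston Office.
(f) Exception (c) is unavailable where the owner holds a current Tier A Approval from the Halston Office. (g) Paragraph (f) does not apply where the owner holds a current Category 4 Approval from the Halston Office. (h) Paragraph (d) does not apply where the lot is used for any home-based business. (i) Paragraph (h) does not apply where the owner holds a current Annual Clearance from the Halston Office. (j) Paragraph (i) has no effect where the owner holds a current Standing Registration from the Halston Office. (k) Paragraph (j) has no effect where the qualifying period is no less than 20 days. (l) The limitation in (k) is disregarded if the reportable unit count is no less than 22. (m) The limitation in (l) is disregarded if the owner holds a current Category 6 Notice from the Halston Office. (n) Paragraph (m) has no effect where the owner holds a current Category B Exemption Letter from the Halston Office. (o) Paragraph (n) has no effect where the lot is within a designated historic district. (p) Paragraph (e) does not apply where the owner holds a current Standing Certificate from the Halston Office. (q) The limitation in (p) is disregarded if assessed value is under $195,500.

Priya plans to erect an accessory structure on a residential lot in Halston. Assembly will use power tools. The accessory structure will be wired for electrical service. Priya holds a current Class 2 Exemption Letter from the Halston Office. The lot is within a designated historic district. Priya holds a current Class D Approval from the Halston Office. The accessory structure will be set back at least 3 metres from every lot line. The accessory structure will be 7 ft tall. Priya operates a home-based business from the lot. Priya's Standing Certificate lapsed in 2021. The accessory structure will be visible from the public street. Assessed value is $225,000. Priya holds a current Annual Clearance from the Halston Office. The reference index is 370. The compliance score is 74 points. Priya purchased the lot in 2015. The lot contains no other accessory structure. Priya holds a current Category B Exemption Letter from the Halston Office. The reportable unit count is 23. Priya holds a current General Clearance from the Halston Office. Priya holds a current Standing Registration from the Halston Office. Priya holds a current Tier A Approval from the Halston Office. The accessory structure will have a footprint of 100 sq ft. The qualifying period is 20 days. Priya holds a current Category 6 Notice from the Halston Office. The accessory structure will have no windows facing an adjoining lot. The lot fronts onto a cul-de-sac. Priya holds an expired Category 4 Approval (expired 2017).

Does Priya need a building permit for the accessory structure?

No — exception (d) applies; Priya does not need a building permit.

Exception (a) does not apply: electrical service is planned.
Exception (b) does not apply: the structure will be visible from the street.
Exception (c) is satisfied on its face — a current Class D Approval is held; a current Class 2 Exemption Letter is held; the structure's height is 7 ft, less than the 8 ft limit. Turning to paragraphs (f)–(g): (f) operates against (c): a current Tier A Approval is held. (g) is inapplicable (the Category 4 Approval is not current), so (f) stands. So (c) is unavailable.
All of (d)'s requirements are met (the lot has no other accessory structure; the structure's footprint is 100 sq ft, under the 110 sq ft limit; the setback is at least 3 m on every side). Applying paragraphs (h)–(o): (h) would limit (d) — a home-based business operates on the lot — but (i) sets (h) aside: (i) operates against (h): a current Annual Clearance is held. (j) would limit (i) — a current Standing Registration is held — but (k) sets (j) aside: (k) operates against (j): the qualifying period is 20 days, meeting the 20 days threshold. (l) applies (the reportable unit count is 23, meeting the 22 threshold), but is displaced by (m): (m) operates — a current Category 6 Notice is held. (n) is engaged (a current Category B Exemption Letter is held), but is displaced by (o): (o) operates against (n): the lot is in a historic district. So (d) applies.
Exception (e) does not apply: assembly uses power tools.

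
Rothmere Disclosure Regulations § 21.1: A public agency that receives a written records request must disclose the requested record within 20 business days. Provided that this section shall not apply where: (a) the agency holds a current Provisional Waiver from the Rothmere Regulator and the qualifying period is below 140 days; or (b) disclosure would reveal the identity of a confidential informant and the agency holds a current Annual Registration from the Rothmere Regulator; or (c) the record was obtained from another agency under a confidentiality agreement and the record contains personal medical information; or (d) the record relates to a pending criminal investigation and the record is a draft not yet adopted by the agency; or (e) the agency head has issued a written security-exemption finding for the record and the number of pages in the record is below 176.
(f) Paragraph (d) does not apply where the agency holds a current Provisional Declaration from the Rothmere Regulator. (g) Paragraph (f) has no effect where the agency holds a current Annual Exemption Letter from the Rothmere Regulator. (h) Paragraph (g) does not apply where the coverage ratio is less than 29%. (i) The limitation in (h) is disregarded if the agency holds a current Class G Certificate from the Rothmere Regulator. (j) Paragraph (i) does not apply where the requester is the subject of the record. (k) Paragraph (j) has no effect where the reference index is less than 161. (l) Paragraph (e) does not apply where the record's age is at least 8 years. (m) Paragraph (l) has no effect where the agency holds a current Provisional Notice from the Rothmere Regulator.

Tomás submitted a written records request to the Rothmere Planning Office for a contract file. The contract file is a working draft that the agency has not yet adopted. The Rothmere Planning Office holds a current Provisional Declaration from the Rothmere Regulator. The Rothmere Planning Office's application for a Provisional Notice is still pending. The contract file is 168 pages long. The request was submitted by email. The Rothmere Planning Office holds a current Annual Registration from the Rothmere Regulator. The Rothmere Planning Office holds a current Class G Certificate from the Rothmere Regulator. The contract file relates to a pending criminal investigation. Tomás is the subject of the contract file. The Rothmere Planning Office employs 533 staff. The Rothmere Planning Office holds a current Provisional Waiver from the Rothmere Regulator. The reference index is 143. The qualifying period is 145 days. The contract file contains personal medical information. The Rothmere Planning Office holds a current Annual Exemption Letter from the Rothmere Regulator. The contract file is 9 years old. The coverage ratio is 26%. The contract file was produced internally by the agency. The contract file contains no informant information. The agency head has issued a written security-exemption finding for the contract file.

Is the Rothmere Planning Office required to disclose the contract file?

No — exception (d) applies; the Rothmere Planning Office is not required to disclose the contract file.

Exception (a) does not apply: the qualifying period is 145 days, not below 140 days.
Exception (b) fails — the contract file contains no informant information.
Exception (c) fails — the contract file was produced internally.
Exception (d) is satisfied on its face — the contract file relates to a pending investigation; the contract file is an unadopted draft. Applying paragraphs (f)–(k): (f) would limit (d) — a current Provisional Declaration is held — but (g) sets (f) aside: (g) operates against (f): a current Annual Exemption Letter is held. (h) operates (the coverage ratio is 26%, less than the 29% limit), but is set aside by (i): (i) operates — a current Class G Certificate is held. (j) would limit (i) — Tomás is the subject of the contract file — but (k) sets (j) aside: (k) operates against (j): the reference index is 143, less than the 161 limit. Exception (d) stands.
Exception (e): a written security-exemption finding has been issued; the number of pages in the record is 168, below the 176 limit — every condition holds. However, paragraphs (l)–(m) must be considered: (l) operates — the record's age is 9 years, meeting the 8 years threshold. (m), which would lift (l), does not operate here — no current Provisional Notice is held. So (e) is unavailable.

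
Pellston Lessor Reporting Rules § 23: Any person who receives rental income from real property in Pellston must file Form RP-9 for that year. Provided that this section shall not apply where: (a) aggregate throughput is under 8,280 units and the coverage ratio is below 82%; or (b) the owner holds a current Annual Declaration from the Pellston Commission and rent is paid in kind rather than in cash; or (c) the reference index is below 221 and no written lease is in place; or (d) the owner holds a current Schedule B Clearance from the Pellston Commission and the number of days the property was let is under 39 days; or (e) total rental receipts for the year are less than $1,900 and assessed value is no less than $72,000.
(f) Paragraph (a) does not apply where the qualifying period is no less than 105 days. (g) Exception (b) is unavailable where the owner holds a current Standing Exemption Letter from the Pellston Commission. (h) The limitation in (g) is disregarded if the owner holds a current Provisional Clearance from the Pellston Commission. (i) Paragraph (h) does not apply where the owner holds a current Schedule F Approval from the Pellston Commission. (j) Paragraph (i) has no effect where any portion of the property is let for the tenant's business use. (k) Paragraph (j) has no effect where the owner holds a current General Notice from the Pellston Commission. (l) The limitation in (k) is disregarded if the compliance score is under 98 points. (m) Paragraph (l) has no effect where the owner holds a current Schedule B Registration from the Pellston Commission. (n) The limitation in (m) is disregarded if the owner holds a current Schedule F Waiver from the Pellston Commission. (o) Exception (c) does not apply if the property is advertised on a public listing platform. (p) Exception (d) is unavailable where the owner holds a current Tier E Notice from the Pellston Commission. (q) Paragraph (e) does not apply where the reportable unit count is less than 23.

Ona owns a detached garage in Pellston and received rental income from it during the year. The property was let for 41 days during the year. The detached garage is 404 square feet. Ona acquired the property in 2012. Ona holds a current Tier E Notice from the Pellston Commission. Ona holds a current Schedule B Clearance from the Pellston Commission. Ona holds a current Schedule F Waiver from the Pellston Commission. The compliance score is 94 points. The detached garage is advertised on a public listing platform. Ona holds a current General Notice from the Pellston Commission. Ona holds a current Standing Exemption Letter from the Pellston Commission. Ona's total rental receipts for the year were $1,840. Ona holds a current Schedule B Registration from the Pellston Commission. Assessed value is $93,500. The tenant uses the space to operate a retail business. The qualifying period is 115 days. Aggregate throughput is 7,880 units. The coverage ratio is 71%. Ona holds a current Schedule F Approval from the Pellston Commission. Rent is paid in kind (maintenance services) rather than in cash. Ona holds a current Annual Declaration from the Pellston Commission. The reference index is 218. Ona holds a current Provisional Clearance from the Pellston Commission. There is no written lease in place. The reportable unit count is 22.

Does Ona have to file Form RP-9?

No — exception (b) applies; Ona is not required to file Form RP-9.

Exception (a) is satisfied on its face — aggregate throughput is 7,880 units, under the 8,280 units limit; the coverage ratio is 71%, below the 82% limit. Turning to paragraph (f): (f) operates against (a): the qualifying period is 115 days, meeting the 105 days threshold. So (a) is unavailable.
Exception (b) is satisfied on its face — a current Annual Declaration is held; rent is paid in kind. Considering the limiting provisions: (g) applies (a current Standing Exemption Letter is held), but is overridden by (h): (h) is engaged — a current Provisional Clearance is held. (i) is triggered (a current Schedule F Approval is held), but is set aside by (j): (j) operates against (i): the space is let for business use. (k) would limit (j) — a current General Notice is held — but (l) sets (k) aside: (l) applies — the compliance score is 94 points, under the 98 points limit. (m) would limit (l) — a current Schedule B Registration is held — but (n) sets (m) aside: (n) operates — a current Schedule F Waiver is held. (b) remains available.
Exception (c) is satisfied on its face — the reference index is 218, below the 221 limit; there is no written lease. Turning to paragraph (o): (o) applies — the property is publicly advertised. (c) is therefore removed.
Exception (d) fails — the number of days the property was let is 41 days, not under 39 days.
Exception (e)'s conditions are all satisfied: total rental receipts for the year are $1,840, less than the $1,900 limit; assessed value is $93,500, meeting the $72,000 threshold. But: (q) is triggered — the reportable unit count is 22, less than the 23 limit. Exception (e) does not apply.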